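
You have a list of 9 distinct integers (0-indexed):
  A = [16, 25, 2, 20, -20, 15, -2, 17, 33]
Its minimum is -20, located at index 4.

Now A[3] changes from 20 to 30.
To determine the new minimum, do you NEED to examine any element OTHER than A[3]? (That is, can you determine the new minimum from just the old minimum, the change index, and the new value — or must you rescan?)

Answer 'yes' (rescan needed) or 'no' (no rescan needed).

Answer: no

Derivation:
Old min = -20 at index 4
Change at index 3: 20 -> 30
Index 3 was NOT the min. New min = min(-20, 30). No rescan of other elements needed.
Needs rescan: no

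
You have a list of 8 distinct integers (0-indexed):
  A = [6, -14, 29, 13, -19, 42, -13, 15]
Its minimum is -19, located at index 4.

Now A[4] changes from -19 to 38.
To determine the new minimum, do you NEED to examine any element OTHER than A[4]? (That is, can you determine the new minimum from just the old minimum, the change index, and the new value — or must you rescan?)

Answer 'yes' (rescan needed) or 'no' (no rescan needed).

Old min = -19 at index 4
Change at index 4: -19 -> 38
Index 4 WAS the min and new value 38 > old min -19. Must rescan other elements to find the new min.
Needs rescan: yes

Answer: yes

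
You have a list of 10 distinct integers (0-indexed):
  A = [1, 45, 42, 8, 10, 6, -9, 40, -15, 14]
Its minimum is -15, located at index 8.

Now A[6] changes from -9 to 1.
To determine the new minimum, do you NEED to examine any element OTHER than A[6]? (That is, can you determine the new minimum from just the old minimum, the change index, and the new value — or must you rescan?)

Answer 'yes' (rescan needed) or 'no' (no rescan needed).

Answer: no

Derivation:
Old min = -15 at index 8
Change at index 6: -9 -> 1
Index 6 was NOT the min. New min = min(-15, 1). No rescan of other elements needed.
Needs rescan: no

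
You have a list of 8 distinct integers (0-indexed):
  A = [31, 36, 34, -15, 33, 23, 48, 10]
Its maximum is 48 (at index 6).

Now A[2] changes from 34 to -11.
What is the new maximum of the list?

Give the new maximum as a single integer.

Answer: 48

Derivation:
Old max = 48 (at index 6)
Change: A[2] 34 -> -11
Changed element was NOT the old max.
  New max = max(old_max, new_val) = max(48, -11) = 48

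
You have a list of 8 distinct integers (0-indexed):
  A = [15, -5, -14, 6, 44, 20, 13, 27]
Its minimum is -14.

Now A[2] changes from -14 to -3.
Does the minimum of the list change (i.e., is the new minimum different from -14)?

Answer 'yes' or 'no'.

Old min = -14
Change: A[2] -14 -> -3
Changed element was the min; new min must be rechecked.
New min = -5; changed? yes

Answer: yes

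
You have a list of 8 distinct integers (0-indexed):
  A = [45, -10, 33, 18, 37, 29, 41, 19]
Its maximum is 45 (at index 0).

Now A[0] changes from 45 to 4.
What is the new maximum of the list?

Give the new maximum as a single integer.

Answer: 41

Derivation:
Old max = 45 (at index 0)
Change: A[0] 45 -> 4
Changed element WAS the max -> may need rescan.
  Max of remaining elements: 41
  New max = max(4, 41) = 41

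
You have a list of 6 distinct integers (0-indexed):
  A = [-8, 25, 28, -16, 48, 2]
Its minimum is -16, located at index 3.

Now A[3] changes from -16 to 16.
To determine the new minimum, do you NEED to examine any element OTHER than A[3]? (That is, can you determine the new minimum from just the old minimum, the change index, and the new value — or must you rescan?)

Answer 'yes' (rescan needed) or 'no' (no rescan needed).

Answer: yes

Derivation:
Old min = -16 at index 3
Change at index 3: -16 -> 16
Index 3 WAS the min and new value 16 > old min -16. Must rescan other elements to find the new min.
Needs rescan: yes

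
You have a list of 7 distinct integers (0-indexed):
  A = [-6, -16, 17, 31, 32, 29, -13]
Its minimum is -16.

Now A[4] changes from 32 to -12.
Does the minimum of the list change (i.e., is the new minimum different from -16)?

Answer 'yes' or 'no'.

Answer: no

Derivation:
Old min = -16
Change: A[4] 32 -> -12
Changed element was NOT the min; min changes only if -12 < -16.
New min = -16; changed? no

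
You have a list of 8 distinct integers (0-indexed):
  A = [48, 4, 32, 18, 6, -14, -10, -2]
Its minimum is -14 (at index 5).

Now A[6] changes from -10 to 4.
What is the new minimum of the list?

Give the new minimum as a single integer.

Answer: -14

Derivation:
Old min = -14 (at index 5)
Change: A[6] -10 -> 4
Changed element was NOT the old min.
  New min = min(old_min, new_val) = min(-14, 4) = -14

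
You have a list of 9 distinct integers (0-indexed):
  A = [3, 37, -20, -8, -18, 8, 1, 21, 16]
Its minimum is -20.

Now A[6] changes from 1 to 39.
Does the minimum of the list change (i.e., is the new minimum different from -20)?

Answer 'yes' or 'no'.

Old min = -20
Change: A[6] 1 -> 39
Changed element was NOT the min; min changes only if 39 < -20.
New min = -20; changed? no

Answer: no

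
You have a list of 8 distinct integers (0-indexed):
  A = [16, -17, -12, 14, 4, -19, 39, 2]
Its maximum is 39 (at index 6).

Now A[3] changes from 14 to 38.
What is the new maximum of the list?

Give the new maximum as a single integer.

Old max = 39 (at index 6)
Change: A[3] 14 -> 38
Changed element was NOT the old max.
  New max = max(old_max, new_val) = max(39, 38) = 39

Answer: 39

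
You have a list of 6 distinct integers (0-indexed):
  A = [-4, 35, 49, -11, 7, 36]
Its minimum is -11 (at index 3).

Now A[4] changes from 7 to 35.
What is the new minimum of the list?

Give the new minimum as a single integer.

Answer: -11

Derivation:
Old min = -11 (at index 3)
Change: A[4] 7 -> 35
Changed element was NOT the old min.
  New min = min(old_min, new_val) = min(-11, 35) = -11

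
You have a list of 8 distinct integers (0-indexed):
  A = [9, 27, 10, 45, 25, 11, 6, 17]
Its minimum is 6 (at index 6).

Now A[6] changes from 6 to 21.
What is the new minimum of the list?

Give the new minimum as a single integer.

Old min = 6 (at index 6)
Change: A[6] 6 -> 21
Changed element WAS the min. Need to check: is 21 still <= all others?
  Min of remaining elements: 9
  New min = min(21, 9) = 9

Answer: 9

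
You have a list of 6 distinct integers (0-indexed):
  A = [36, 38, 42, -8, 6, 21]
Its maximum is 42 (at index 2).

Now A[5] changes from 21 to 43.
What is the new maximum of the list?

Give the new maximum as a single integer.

Answer: 43

Derivation:
Old max = 42 (at index 2)
Change: A[5] 21 -> 43
Changed element was NOT the old max.
  New max = max(old_max, new_val) = max(42, 43) = 43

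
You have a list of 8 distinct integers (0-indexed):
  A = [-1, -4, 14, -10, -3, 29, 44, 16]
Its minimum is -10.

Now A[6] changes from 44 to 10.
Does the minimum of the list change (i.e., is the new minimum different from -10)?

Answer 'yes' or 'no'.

Answer: no

Derivation:
Old min = -10
Change: A[6] 44 -> 10
Changed element was NOT the min; min changes only if 10 < -10.
New min = -10; changed? no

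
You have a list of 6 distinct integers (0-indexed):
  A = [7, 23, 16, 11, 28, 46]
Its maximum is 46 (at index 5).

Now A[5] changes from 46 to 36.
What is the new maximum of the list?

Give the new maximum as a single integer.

Answer: 36

Derivation:
Old max = 46 (at index 5)
Change: A[5] 46 -> 36
Changed element WAS the max -> may need rescan.
  Max of remaining elements: 28
  New max = max(36, 28) = 36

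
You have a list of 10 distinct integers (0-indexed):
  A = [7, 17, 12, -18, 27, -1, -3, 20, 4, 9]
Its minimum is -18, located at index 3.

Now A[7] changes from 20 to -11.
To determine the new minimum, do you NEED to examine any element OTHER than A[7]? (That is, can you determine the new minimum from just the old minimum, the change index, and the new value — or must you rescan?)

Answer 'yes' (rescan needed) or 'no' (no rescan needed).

Answer: no

Derivation:
Old min = -18 at index 3
Change at index 7: 20 -> -11
Index 7 was NOT the min. New min = min(-18, -11). No rescan of other elements needed.
Needs rescan: no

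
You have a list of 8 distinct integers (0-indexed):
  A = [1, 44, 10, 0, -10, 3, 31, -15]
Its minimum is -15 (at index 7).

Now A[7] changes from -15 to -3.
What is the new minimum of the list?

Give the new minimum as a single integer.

Old min = -15 (at index 7)
Change: A[7] -15 -> -3
Changed element WAS the min. Need to check: is -3 still <= all others?
  Min of remaining elements: -10
  New min = min(-3, -10) = -10

Answer: -10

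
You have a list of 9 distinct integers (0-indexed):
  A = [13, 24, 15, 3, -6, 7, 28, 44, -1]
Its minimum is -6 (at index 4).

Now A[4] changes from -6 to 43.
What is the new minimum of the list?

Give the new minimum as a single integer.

Answer: -1

Derivation:
Old min = -6 (at index 4)
Change: A[4] -6 -> 43
Changed element WAS the min. Need to check: is 43 still <= all others?
  Min of remaining elements: -1
  New min = min(43, -1) = -1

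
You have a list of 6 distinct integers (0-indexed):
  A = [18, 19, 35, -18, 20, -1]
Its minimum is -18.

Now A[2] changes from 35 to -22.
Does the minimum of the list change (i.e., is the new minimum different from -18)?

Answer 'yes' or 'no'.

Answer: yes

Derivation:
Old min = -18
Change: A[2] 35 -> -22
Changed element was NOT the min; min changes only if -22 < -18.
New min = -22; changed? yes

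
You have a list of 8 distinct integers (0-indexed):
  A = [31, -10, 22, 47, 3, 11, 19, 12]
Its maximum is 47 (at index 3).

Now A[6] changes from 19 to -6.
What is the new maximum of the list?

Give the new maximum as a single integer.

Answer: 47

Derivation:
Old max = 47 (at index 3)
Change: A[6] 19 -> -6
Changed element was NOT the old max.
  New max = max(old_max, new_val) = max(47, -6) = 47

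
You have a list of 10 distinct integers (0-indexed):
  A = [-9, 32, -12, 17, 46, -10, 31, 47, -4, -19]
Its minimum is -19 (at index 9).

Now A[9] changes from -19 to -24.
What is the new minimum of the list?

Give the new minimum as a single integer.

Answer: -24

Derivation:
Old min = -19 (at index 9)
Change: A[9] -19 -> -24
Changed element WAS the min. Need to check: is -24 still <= all others?
  Min of remaining elements: -12
  New min = min(-24, -12) = -24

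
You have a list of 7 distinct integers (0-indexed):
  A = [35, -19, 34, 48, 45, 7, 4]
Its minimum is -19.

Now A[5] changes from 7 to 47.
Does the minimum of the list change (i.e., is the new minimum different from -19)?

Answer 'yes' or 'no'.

Old min = -19
Change: A[5] 7 -> 47
Changed element was NOT the min; min changes only if 47 < -19.
New min = -19; changed? no

Answer: no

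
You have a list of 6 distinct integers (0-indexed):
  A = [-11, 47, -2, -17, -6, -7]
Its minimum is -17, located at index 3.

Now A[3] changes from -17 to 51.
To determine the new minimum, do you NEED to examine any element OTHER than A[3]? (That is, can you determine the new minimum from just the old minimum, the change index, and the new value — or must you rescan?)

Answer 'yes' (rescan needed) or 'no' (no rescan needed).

Old min = -17 at index 3
Change at index 3: -17 -> 51
Index 3 WAS the min and new value 51 > old min -17. Must rescan other elements to find the new min.
Needs rescan: yes

Answer: yes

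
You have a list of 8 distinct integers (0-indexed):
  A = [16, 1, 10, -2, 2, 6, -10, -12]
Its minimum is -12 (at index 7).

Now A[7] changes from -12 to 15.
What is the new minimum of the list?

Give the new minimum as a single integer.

Answer: -10

Derivation:
Old min = -12 (at index 7)
Change: A[7] -12 -> 15
Changed element WAS the min. Need to check: is 15 still <= all others?
  Min of remaining elements: -10
  New min = min(15, -10) = -10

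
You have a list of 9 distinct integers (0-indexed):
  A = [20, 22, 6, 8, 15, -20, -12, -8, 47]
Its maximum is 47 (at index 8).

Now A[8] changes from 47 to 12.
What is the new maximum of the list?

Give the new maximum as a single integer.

Answer: 22

Derivation:
Old max = 47 (at index 8)
Change: A[8] 47 -> 12
Changed element WAS the max -> may need rescan.
  Max of remaining elements: 22
  New max = max(12, 22) = 22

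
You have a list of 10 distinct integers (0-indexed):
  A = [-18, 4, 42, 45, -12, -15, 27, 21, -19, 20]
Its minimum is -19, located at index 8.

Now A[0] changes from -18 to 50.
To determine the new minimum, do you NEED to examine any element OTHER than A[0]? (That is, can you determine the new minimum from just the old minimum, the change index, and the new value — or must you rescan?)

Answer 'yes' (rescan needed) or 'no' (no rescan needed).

Answer: no

Derivation:
Old min = -19 at index 8
Change at index 0: -18 -> 50
Index 0 was NOT the min. New min = min(-19, 50). No rescan of other elements needed.
Needs rescan: no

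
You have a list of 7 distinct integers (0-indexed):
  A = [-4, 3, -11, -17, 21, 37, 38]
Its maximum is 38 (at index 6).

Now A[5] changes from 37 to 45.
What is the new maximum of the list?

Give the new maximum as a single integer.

Answer: 45

Derivation:
Old max = 38 (at index 6)
Change: A[5] 37 -> 45
Changed element was NOT the old max.
  New max = max(old_max, new_val) = max(38, 45) = 45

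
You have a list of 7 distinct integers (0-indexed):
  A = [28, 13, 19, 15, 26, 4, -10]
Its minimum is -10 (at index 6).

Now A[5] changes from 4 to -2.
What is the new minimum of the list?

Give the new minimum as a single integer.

Old min = -10 (at index 6)
Change: A[5] 4 -> -2
Changed element was NOT the old min.
  New min = min(old_min, new_val) = min(-10, -2) = -10

Answer: -10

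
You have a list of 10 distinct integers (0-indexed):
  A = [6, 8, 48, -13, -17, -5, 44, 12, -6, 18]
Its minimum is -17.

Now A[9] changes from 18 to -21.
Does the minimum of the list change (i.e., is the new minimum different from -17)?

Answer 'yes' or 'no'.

Answer: yes

Derivation:
Old min = -17
Change: A[9] 18 -> -21
Changed element was NOT the min; min changes only if -21 < -17.
New min = -21; changed? yes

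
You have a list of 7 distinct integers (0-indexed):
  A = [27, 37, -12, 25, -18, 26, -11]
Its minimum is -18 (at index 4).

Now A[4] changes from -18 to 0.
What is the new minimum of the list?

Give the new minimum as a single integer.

Old min = -18 (at index 4)
Change: A[4] -18 -> 0
Changed element WAS the min. Need to check: is 0 still <= all others?
  Min of remaining elements: -12
  New min = min(0, -12) = -12

Answer: -12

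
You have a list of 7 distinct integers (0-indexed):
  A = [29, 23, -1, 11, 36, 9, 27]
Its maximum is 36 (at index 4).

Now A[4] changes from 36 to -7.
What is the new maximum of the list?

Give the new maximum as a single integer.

Old max = 36 (at index 4)
Change: A[4] 36 -> -7
Changed element WAS the max -> may need rescan.
  Max of remaining elements: 29
  New max = max(-7, 29) = 29

Answer: 29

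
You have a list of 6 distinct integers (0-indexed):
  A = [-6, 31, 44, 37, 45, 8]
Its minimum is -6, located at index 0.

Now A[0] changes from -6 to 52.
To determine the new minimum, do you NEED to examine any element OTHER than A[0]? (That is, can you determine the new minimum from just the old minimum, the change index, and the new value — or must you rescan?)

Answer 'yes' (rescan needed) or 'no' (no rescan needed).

Old min = -6 at index 0
Change at index 0: -6 -> 52
Index 0 WAS the min and new value 52 > old min -6. Must rescan other elements to find the new min.
Needs rescan: yes

Answer: yes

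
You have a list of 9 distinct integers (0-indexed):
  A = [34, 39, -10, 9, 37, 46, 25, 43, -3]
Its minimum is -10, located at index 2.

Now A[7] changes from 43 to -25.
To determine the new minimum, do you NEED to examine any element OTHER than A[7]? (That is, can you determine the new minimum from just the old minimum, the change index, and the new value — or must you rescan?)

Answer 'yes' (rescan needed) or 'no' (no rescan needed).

Old min = -10 at index 2
Change at index 7: 43 -> -25
Index 7 was NOT the min. New min = min(-10, -25). No rescan of other elements needed.
Needs rescan: no

Answer: no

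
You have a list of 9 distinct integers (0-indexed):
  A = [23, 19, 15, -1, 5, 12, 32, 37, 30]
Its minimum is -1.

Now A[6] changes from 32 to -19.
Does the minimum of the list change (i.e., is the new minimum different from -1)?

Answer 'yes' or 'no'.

Answer: yes

Derivation:
Old min = -1
Change: A[6] 32 -> -19
Changed element was NOT the min; min changes only if -19 < -1.
New min = -19; changed? yes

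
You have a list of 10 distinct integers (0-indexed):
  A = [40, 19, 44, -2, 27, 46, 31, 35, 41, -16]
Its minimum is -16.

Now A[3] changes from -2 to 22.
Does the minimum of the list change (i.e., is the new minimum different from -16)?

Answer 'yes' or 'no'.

Answer: no

Derivation:
Old min = -16
Change: A[3] -2 -> 22
Changed element was NOT the min; min changes only if 22 < -16.
New min = -16; changed? no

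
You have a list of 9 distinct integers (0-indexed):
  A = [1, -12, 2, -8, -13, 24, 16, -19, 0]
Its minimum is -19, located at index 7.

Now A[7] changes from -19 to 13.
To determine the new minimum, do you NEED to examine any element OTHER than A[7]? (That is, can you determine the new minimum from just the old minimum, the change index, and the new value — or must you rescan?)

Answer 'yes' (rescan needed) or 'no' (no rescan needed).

Answer: yes

Derivation:
Old min = -19 at index 7
Change at index 7: -19 -> 13
Index 7 WAS the min and new value 13 > old min -19. Must rescan other elements to find the new min.
Needs rescan: yes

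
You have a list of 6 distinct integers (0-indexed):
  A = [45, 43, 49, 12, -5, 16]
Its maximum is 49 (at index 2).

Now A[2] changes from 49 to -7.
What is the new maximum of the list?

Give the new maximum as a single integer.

Answer: 45

Derivation:
Old max = 49 (at index 2)
Change: A[2] 49 -> -7
Changed element WAS the max -> may need rescan.
  Max of remaining elements: 45
  New max = max(-7, 45) = 45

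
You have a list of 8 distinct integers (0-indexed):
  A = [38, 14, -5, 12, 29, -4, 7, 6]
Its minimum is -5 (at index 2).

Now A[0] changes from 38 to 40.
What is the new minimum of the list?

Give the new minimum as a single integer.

Answer: -5

Derivation:
Old min = -5 (at index 2)
Change: A[0] 38 -> 40
Changed element was NOT the old min.
  New min = min(old_min, new_val) = min(-5, 40) = -5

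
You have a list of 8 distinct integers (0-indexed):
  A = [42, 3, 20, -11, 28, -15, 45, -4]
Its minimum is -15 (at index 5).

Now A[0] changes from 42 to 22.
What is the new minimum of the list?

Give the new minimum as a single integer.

Old min = -15 (at index 5)
Change: A[0] 42 -> 22
Changed element was NOT the old min.
  New min = min(old_min, new_val) = min(-15, 22) = -15

Answer: -15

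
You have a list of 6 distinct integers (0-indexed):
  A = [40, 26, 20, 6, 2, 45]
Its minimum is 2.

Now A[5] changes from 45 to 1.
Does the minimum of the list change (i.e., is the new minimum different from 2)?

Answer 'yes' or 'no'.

Answer: yes

Derivation:
Old min = 2
Change: A[5] 45 -> 1
Changed element was NOT the min; min changes only if 1 < 2.
New min = 1; changed? yes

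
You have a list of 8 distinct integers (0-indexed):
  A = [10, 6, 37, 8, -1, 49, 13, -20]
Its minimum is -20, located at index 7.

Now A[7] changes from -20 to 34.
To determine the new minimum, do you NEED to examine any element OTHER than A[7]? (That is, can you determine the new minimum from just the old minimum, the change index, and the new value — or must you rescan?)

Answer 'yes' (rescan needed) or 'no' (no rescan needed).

Answer: yes

Derivation:
Old min = -20 at index 7
Change at index 7: -20 -> 34
Index 7 WAS the min and new value 34 > old min -20. Must rescan other elements to find the new min.
Needs rescan: yes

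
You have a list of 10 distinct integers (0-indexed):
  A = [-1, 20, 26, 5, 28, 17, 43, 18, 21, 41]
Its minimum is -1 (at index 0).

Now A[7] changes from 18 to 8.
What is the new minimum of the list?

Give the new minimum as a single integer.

Answer: -1

Derivation:
Old min = -1 (at index 0)
Change: A[7] 18 -> 8
Changed element was NOT the old min.
  New min = min(old_min, new_val) = min(-1, 8) = -1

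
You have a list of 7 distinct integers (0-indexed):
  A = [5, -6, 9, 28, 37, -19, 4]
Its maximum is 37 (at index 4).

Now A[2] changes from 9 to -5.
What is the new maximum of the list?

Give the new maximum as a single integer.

Answer: 37

Derivation:
Old max = 37 (at index 4)
Change: A[2] 9 -> -5
Changed element was NOT the old max.
  New max = max(old_max, new_val) = max(37, -5) = 37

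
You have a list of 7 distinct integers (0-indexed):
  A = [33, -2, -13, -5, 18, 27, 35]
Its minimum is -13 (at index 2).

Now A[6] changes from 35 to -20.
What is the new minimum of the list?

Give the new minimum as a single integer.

Old min = -13 (at index 2)
Change: A[6] 35 -> -20
Changed element was NOT the old min.
  New min = min(old_min, new_val) = min(-13, -20) = -20

Answer: -20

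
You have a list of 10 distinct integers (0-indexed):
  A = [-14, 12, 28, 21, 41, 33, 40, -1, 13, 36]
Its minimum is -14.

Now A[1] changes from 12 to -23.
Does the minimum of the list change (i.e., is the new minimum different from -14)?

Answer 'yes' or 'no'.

Old min = -14
Change: A[1] 12 -> -23
Changed element was NOT the min; min changes only if -23 < -14.
New min = -23; changed? yes

Answer: yes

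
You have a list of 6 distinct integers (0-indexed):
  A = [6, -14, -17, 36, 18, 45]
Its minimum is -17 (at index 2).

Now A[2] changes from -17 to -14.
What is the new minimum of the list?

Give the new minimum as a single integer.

Old min = -17 (at index 2)
Change: A[2] -17 -> -14
Changed element WAS the min. Need to check: is -14 still <= all others?
  Min of remaining elements: -14
  New min = min(-14, -14) = -14

Answer: -14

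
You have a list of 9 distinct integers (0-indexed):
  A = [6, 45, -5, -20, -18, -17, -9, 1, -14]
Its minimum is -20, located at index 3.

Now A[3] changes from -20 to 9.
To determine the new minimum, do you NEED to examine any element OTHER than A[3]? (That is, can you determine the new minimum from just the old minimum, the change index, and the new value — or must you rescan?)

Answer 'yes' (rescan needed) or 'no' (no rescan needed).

Answer: yes

Derivation:
Old min = -20 at index 3
Change at index 3: -20 -> 9
Index 3 WAS the min and new value 9 > old min -20. Must rescan other elements to find the new min.
Needs rescan: yes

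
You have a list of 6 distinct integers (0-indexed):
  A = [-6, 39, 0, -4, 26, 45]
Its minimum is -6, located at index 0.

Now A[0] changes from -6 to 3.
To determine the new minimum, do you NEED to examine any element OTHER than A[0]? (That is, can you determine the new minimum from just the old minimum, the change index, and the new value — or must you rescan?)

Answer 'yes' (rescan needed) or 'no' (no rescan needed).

Answer: yes

Derivation:
Old min = -6 at index 0
Change at index 0: -6 -> 3
Index 0 WAS the min and new value 3 > old min -6. Must rescan other elements to find the new min.
Needs rescan: yes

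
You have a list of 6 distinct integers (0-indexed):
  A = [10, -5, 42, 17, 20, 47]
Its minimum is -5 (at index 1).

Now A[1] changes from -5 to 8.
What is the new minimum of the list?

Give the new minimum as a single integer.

Answer: 8

Derivation:
Old min = -5 (at index 1)
Change: A[1] -5 -> 8
Changed element WAS the min. Need to check: is 8 still <= all others?
  Min of remaining elements: 10
  New min = min(8, 10) = 8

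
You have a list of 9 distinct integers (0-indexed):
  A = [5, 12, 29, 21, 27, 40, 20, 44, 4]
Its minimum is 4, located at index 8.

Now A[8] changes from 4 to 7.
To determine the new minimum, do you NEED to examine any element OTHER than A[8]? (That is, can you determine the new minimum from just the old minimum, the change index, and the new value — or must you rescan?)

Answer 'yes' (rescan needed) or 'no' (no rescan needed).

Answer: yes

Derivation:
Old min = 4 at index 8
Change at index 8: 4 -> 7
Index 8 WAS the min and new value 7 > old min 4. Must rescan other elements to find the new min.
Needs rescan: yes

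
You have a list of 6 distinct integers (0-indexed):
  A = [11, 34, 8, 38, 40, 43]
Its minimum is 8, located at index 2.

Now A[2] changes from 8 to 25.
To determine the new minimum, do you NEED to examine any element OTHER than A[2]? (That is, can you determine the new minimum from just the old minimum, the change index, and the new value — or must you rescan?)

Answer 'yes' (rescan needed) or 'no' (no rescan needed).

Old min = 8 at index 2
Change at index 2: 8 -> 25
Index 2 WAS the min and new value 25 > old min 8. Must rescan other elements to find the new min.
Needs rescan: yes

Answer: yes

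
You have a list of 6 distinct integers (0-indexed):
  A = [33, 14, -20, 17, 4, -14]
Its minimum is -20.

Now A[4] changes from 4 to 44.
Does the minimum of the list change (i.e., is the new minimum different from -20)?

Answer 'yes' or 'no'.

Answer: no

Derivation:
Old min = -20
Change: A[4] 4 -> 44
Changed element was NOT the min; min changes only if 44 < -20.
New min = -20; changed? no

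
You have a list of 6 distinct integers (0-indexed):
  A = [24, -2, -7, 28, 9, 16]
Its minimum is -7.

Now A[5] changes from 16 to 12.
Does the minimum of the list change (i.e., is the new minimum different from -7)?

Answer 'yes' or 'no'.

Answer: no

Derivation:
Old min = -7
Change: A[5] 16 -> 12
Changed element was NOT the min; min changes only if 12 < -7.
New min = -7; changed? no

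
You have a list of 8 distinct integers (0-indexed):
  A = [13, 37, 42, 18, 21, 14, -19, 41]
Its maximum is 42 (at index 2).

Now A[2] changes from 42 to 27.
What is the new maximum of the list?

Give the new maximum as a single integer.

Answer: 41

Derivation:
Old max = 42 (at index 2)
Change: A[2] 42 -> 27
Changed element WAS the max -> may need rescan.
  Max of remaining elements: 41
  New max = max(27, 41) = 41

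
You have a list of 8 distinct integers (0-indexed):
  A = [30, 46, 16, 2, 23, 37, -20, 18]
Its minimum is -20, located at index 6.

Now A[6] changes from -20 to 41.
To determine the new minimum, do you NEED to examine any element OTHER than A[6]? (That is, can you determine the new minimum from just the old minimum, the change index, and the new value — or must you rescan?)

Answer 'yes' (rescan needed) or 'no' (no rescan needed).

Answer: yes

Derivation:
Old min = -20 at index 6
Change at index 6: -20 -> 41
Index 6 WAS the min and new value 41 > old min -20. Must rescan other elements to find the new min.
Needs rescan: yes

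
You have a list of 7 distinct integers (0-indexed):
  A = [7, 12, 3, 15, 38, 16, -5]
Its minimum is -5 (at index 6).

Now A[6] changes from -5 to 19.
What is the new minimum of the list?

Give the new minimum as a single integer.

Old min = -5 (at index 6)
Change: A[6] -5 -> 19
Changed element WAS the min. Need to check: is 19 still <= all others?
  Min of remaining elements: 3
  New min = min(19, 3) = 3

Answer: 3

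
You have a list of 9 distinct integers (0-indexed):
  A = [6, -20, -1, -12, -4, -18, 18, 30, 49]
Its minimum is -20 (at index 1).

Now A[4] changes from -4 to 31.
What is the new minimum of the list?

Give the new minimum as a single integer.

Old min = -20 (at index 1)
Change: A[4] -4 -> 31
Changed element was NOT the old min.
  New min = min(old_min, new_val) = min(-20, 31) = -20

Answer: -20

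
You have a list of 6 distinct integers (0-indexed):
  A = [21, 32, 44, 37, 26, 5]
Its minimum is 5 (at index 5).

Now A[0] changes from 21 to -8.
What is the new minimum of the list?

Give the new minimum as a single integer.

Old min = 5 (at index 5)
Change: A[0] 21 -> -8
Changed element was NOT the old min.
  New min = min(old_min, new_val) = min(5, -8) = -8

Answer: -8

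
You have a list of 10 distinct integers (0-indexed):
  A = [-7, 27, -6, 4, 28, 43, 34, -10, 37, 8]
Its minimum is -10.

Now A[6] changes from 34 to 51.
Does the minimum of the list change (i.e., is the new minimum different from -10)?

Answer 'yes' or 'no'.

Answer: no

Derivation:
Old min = -10
Change: A[6] 34 -> 51
Changed element was NOT the min; min changes only if 51 < -10.
New min = -10; changed? no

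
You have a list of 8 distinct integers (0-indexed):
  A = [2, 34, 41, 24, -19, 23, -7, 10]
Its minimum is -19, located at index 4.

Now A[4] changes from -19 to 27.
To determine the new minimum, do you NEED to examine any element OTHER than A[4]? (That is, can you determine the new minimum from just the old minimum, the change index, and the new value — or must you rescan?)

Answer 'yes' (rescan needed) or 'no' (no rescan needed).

Old min = -19 at index 4
Change at index 4: -19 -> 27
Index 4 WAS the min and new value 27 > old min -19. Must rescan other elements to find the new min.
Needs rescan: yes

Answer: yes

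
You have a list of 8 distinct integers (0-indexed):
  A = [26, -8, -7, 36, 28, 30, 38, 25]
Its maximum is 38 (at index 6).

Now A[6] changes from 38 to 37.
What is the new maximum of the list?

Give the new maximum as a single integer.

Old max = 38 (at index 6)
Change: A[6] 38 -> 37
Changed element WAS the max -> may need rescan.
  Max of remaining elements: 36
  New max = max(37, 36) = 37

Answer: 37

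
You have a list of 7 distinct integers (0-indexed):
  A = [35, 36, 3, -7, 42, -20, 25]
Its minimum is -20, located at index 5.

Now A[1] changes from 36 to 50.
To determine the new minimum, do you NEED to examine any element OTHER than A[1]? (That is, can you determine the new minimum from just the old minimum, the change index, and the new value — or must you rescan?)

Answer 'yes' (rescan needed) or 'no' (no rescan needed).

Old min = -20 at index 5
Change at index 1: 36 -> 50
Index 1 was NOT the min. New min = min(-20, 50). No rescan of other elements needed.
Needs rescan: no

Answer: no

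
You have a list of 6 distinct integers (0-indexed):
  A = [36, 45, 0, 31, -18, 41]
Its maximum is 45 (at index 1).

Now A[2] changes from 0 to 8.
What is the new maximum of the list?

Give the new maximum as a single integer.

Old max = 45 (at index 1)
Change: A[2] 0 -> 8
Changed element was NOT the old max.
  New max = max(old_max, new_val) = max(45, 8) = 45

Answer: 45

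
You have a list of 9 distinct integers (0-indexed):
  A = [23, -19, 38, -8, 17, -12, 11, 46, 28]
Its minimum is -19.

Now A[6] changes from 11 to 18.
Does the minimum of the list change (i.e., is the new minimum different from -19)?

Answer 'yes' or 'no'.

Old min = -19
Change: A[6] 11 -> 18
Changed element was NOT the min; min changes only if 18 < -19.
New min = -19; changed? no

Answer: no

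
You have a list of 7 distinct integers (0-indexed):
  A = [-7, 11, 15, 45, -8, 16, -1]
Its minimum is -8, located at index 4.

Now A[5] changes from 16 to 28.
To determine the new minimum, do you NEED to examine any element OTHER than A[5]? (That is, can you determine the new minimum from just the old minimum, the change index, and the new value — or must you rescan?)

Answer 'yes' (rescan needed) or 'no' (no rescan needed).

Old min = -8 at index 4
Change at index 5: 16 -> 28
Index 5 was NOT the min. New min = min(-8, 28). No rescan of other elements needed.
Needs rescan: no

Answer: no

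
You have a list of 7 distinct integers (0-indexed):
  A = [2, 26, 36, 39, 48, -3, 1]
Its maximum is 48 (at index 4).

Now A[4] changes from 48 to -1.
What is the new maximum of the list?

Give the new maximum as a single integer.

Answer: 39

Derivation:
Old max = 48 (at index 4)
Change: A[4] 48 -> -1
Changed element WAS the max -> may need rescan.
  Max of remaining elements: 39
  New max = max(-1, 39) = 39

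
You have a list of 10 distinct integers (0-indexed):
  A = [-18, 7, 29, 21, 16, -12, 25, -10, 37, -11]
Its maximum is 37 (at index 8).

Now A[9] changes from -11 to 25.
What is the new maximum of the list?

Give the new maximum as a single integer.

Old max = 37 (at index 8)
Change: A[9] -11 -> 25
Changed element was NOT the old max.
  New max = max(old_max, new_val) = max(37, 25) = 37

Answer: 37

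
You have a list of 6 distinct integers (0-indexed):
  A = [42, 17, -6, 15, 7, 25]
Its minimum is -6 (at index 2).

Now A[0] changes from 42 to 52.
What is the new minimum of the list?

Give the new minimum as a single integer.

Answer: -6

Derivation:
Old min = -6 (at index 2)
Change: A[0] 42 -> 52
Changed element was NOT the old min.
  New min = min(old_min, new_val) = min(-6, 52) = -6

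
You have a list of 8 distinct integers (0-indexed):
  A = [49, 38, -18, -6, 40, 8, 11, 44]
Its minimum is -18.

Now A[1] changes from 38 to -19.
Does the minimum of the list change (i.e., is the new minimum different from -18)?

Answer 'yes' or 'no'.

Answer: yes

Derivation:
Old min = -18
Change: A[1] 38 -> -19
Changed element was NOT the min; min changes only if -19 < -18.
New min = -19; changed? yes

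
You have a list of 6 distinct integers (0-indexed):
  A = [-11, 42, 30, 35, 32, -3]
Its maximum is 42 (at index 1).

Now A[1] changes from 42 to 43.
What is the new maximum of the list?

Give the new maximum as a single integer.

Old max = 42 (at index 1)
Change: A[1] 42 -> 43
Changed element WAS the max -> may need rescan.
  Max of remaining elements: 35
  New max = max(43, 35) = 43

Answer: 43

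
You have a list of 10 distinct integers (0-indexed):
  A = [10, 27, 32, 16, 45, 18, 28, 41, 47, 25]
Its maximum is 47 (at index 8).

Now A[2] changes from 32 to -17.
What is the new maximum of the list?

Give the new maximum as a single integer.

Old max = 47 (at index 8)
Change: A[2] 32 -> -17
Changed element was NOT the old max.
  New max = max(old_max, new_val) = max(47, -17) = 47

Answer: 47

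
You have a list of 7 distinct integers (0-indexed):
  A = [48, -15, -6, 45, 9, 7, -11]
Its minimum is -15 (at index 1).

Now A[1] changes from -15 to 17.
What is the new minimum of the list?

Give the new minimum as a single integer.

Old min = -15 (at index 1)
Change: A[1] -15 -> 17
Changed element WAS the min. Need to check: is 17 still <= all others?
  Min of remaining elements: -11
  New min = min(17, -11) = -11

Answer: -11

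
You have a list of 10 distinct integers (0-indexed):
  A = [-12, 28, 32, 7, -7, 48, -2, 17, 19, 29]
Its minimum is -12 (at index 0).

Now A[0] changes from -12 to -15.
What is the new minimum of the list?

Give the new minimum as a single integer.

Answer: -15

Derivation:
Old min = -12 (at index 0)
Change: A[0] -12 -> -15
Changed element WAS the min. Need to check: is -15 still <= all others?
  Min of remaining elements: -7
  New min = min(-15, -7) = -15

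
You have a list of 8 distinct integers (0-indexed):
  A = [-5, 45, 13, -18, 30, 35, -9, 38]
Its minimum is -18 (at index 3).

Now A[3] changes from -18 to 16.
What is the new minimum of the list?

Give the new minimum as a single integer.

Answer: -9

Derivation:
Old min = -18 (at index 3)
Change: A[3] -18 -> 16
Changed element WAS the min. Need to check: is 16 still <= all others?
  Min of remaining elements: -9
  New min = min(16, -9) = -9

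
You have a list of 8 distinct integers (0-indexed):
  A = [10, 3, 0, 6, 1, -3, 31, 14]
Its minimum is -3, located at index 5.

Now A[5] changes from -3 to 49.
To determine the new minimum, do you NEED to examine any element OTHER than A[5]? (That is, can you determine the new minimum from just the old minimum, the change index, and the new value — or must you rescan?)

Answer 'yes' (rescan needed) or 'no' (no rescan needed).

Answer: yes

Derivation:
Old min = -3 at index 5
Change at index 5: -3 -> 49
Index 5 WAS the min and new value 49 > old min -3. Must rescan other elements to find the new min.
Needs rescan: yes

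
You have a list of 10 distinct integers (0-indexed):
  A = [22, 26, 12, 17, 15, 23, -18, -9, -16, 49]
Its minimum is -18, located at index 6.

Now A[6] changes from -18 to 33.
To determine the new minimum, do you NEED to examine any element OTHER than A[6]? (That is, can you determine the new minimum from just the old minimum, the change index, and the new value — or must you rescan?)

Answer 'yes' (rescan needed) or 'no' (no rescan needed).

Answer: yes

Derivation:
Old min = -18 at index 6
Change at index 6: -18 -> 33
Index 6 WAS the min and new value 33 > old min -18. Must rescan other elements to find the new min.
Needs rescan: yes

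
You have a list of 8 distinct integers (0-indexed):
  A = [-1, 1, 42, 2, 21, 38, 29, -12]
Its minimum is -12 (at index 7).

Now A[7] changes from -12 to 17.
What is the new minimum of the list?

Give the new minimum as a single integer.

Old min = -12 (at index 7)
Change: A[7] -12 -> 17
Changed element WAS the min. Need to check: is 17 still <= all others?
  Min of remaining elements: -1
  New min = min(17, -1) = -1

Answer: -1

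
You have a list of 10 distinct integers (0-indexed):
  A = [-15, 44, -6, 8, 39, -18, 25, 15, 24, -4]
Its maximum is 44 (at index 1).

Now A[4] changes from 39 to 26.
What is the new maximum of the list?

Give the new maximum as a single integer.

Old max = 44 (at index 1)
Change: A[4] 39 -> 26
Changed element was NOT the old max.
  New max = max(old_max, new_val) = max(44, 26) = 44

Answer: 44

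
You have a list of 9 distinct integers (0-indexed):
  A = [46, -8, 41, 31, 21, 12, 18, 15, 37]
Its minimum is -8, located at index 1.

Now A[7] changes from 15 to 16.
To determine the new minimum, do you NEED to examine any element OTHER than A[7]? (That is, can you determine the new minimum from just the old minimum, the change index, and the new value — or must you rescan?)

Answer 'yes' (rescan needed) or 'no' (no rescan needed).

Answer: no

Derivation:
Old min = -8 at index 1
Change at index 7: 15 -> 16
Index 7 was NOT the min. New min = min(-8, 16). No rescan of other elements needed.
Needs rescan: no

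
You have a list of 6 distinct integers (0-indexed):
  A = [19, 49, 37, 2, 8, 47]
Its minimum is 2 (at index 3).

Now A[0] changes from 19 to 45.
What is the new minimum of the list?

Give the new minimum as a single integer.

Old min = 2 (at index 3)
Change: A[0] 19 -> 45
Changed element was NOT the old min.
  New min = min(old_min, new_val) = min(2, 45) = 2

Answer: 2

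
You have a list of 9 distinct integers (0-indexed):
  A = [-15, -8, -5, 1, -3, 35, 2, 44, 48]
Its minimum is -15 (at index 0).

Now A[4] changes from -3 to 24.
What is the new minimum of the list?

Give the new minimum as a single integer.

Old min = -15 (at index 0)
Change: A[4] -3 -> 24
Changed element was NOT the old min.
  New min = min(old_min, new_val) = min(-15, 24) = -15

Answer: -15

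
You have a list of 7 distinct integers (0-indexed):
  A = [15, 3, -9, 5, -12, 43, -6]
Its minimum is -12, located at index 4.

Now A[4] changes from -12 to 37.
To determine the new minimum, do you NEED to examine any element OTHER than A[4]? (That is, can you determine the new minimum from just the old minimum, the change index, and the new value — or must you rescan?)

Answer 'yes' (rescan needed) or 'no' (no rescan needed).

Answer: yes

Derivation:
Old min = -12 at index 4
Change at index 4: -12 -> 37
Index 4 WAS the min and new value 37 > old min -12. Must rescan other elements to find the new min.
Needs rescan: yes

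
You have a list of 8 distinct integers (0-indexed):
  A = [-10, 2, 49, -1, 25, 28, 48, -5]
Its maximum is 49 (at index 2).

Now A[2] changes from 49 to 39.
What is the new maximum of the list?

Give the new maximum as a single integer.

Old max = 49 (at index 2)
Change: A[2] 49 -> 39
Changed element WAS the max -> may need rescan.
  Max of remaining elements: 48
  New max = max(39, 48) = 48

Answer: 48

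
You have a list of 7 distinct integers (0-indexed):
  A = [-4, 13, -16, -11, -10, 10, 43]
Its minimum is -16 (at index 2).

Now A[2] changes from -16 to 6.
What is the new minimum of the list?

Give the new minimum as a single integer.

Old min = -16 (at index 2)
Change: A[2] -16 -> 6
Changed element WAS the min. Need to check: is 6 still <= all others?
  Min of remaining elements: -11
  New min = min(6, -11) = -11

Answer: -11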